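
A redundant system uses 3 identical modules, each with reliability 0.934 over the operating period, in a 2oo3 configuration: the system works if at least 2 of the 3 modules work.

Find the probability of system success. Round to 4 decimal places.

R = Σ_{i=2}^{3} C(3,i) p^i (1−p)^{3−i} with p = 0.934
C(3,2)·0.934^2·0.066^1 = 0.172726
C(3,3)·0.934^3·0.066^0 = 0.814781
Sum = 0.9875

0.9875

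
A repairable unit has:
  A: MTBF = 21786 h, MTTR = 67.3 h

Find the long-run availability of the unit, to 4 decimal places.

0.9969

A(A) = MTBF/(MTBF+MTTR) = 21786/(21786+67.3) = 0.9969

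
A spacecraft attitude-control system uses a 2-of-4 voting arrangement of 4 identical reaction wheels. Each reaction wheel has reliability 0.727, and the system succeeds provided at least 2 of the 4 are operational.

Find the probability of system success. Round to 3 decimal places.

0.935

R = Σ_{i=2}^{4} C(4,i) p^i (1−p)^{4−i} with p = 0.727
C(4,2)·0.727^2·0.273^2 = 0.23634
C(4,3)·0.727^3·0.273^1 = 0.41959
C(4,4)·0.727^4·0.273^0 = 0.27934
Sum = 0.935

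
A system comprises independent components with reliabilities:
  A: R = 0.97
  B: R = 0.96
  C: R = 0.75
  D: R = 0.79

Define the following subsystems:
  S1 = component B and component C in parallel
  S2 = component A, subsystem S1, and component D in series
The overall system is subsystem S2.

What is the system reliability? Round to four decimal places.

Parallel (B and C): 1 − (1 − 0.960000)(1 − 0.750000) = 0.990000
Series (A, [0.990000], and D): 0.970000 × 0.990000 × 0.790000 = 0.7586

0.7586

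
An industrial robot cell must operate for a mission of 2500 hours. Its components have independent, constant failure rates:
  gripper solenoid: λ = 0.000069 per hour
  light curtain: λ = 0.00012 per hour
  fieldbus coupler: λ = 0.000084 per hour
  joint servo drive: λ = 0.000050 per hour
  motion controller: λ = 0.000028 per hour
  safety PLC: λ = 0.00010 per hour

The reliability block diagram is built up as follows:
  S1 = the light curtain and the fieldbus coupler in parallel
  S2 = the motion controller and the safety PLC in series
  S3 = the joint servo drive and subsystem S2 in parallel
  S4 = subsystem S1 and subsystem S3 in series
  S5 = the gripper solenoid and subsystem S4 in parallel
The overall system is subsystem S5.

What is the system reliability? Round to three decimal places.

0.987

R(gripper solenoid) = exp(−0.000069 × 2500) = 0.84156
R(light curtain) = exp(−0.00012 × 2500) = 0.74082
R(fieldbus coupler) = exp(−0.000084 × 2500) = 0.81058
R(joint servo drive) = exp(−0.000050 × 2500) = 0.88250
R(motion controller) = exp(−0.000028 × 2500) = 0.93239
R(safety PLC) = exp(−0.00010 × 2500) = 0.77880
Parallel (light curtain and fieldbus coupler): 1 − (1 − 0.74082)(1 − 0.81058) = 0.95091
Series (motion controller and safety PLC): 0.93239 × 0.77880 = 0.72615
Parallel (joint servo drive and [0.72615]): 1 − (1 − 0.88250)(1 − 0.72615) = 0.96782
Series ([0.95091] and [0.96782]): 0.95091 × 0.96782 = 0.92031
Parallel (gripper solenoid and [0.92031]): 1 − (1 − 0.84156)(1 − 0.92031) = 0.987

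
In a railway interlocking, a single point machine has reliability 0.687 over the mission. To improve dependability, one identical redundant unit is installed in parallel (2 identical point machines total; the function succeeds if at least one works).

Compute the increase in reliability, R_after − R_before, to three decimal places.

0.215

R_before = 0.687
R_after = 1 − (1 − 0.687)^2 = 0.902
ΔR = 0.902 − 0.687 = 0.215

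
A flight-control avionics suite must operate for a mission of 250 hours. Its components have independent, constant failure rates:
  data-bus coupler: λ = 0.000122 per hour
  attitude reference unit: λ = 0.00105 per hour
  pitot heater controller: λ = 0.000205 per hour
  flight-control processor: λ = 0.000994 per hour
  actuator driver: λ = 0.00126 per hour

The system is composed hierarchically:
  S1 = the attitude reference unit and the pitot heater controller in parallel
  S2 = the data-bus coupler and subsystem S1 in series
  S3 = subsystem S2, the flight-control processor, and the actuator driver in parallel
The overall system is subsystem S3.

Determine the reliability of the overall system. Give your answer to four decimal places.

R(data-bus coupler) = exp(−0.000122 × 250) = 0.969960
R(attitude reference unit) = exp(−0.00105 × 250) = 0.769126
R(pitot heater controller) = exp(−0.000205 × 250) = 0.950041
R(flight-control processor) = exp(−0.000994 × 250) = 0.779970
R(actuator driver) = exp(−0.00126 × 250) = 0.729789
Parallel (attitude reference unit and pitot heater controller): 1 − (1 − 0.769126)(1 − 0.950041) = 0.988466
Series (data-bus coupler and [0.988466]): 0.969960 × 0.988466 = 0.958772
Parallel ([0.958772], flight-control processor, and actuator driver): 1 − (1 − 0.958772)(1 − 0.779970)(1 − 0.729789) = 0.9975

0.9975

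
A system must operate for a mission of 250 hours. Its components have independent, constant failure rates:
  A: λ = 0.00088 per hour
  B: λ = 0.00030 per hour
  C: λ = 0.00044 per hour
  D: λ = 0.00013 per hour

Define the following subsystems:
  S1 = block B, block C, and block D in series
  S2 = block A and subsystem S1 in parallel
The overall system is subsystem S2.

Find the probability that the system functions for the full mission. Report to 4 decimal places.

0.9614

R(A) = exp(−0.00088 × 250) = 0.802519
R(B) = exp(−0.00030 × 250) = 0.927743
R(C) = exp(−0.00044 × 250) = 0.895834
R(D) = exp(−0.00013 × 250) = 0.968022
Series (B, C, and D): 0.927743 × 0.895834 × 0.968022 = 0.804527
Parallel (A and [0.804527]): 1 − (1 − 0.802519)(1 − 0.804527) = 0.9614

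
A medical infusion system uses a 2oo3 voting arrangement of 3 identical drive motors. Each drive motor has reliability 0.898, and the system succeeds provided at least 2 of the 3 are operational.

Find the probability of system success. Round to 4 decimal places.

R = Σ_{i=2}^{3} C(3,i) p^i (1−p)^{3−i} with p = 0.898
C(3,2)·0.898^2·0.102^1 = 0.246760
C(3,3)·0.898^3·0.102^0 = 0.724151
Sum = 0.9709

0.9709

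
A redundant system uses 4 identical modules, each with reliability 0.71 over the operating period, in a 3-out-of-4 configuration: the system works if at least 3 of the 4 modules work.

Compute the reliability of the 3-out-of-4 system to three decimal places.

R = Σ_{i=3}^{4} C(4,i) p^i (1−p)^{4−i} with p = 0.71
C(4,3)·0.71^3·0.29^1 = 0.41518
C(4,4)·0.71^4·0.29^0 = 0.25412
Sum = 0.669

0.669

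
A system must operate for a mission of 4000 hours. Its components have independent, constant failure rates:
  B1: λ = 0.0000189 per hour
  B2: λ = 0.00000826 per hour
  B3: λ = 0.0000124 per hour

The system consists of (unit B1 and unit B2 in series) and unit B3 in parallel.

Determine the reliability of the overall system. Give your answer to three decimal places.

0.995

R(B1) = exp(−0.0000189 × 4000) = 0.92719
R(B2) = exp(−0.00000826 × 4000) = 0.96750
R(B3) = exp(−0.0000124 × 4000) = 0.95161
Series (B1 and B2): 0.92719 × 0.96750 = 0.89706
Parallel ([0.89706] and B3): 1 − (1 − 0.89706)(1 − 0.95161) = 0.995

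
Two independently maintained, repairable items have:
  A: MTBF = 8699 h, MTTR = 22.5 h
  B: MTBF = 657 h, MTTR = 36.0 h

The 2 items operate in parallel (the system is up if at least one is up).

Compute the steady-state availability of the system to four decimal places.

A(A) = MTBF/(MTBF+MTTR) = 8699/(8699+22.5) = 0.997420
A(B) = MTBF/(MTBF+MTTR) = 657/(657+36.0) = 0.948052
Parallel availability: 1 − (1 − 0.997420)(1 − 0.948052) = 0.9999

0.9999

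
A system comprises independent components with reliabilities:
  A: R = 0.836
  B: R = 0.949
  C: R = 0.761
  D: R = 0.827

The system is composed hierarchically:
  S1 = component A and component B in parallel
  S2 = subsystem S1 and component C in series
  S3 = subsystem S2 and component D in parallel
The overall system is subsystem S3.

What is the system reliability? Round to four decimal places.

0.9576

Parallel (A and B): 1 − (1 − 0.836000)(1 − 0.949000) = 0.991636
Series ([0.991636] and C): 0.991636 × 0.761000 = 0.754635
Parallel ([0.754635] and D): 1 − (1 − 0.754635)(1 − 0.827000) = 0.9576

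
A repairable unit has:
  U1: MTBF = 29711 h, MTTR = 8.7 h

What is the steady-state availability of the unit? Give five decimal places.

A(U1) = MTBF/(MTBF+MTTR) = 29711/(29711+8.7) = 0.99971

0.99971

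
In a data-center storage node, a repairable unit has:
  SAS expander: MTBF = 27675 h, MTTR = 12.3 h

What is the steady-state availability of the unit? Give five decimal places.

0.99956

A(SAS expander) = MTBF/(MTBF+MTTR) = 27675/(27675+12.3) = 0.99956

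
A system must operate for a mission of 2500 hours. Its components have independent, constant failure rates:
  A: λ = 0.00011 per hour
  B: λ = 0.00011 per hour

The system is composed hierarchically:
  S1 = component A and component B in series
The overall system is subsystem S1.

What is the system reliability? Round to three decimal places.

R(A) = exp(−0.00011 × 2500) = 0.75957
R(B) = exp(−0.00011 × 2500) = 0.75957
Series (A and B): 0.75957 × 0.75957 = 0.577

0.577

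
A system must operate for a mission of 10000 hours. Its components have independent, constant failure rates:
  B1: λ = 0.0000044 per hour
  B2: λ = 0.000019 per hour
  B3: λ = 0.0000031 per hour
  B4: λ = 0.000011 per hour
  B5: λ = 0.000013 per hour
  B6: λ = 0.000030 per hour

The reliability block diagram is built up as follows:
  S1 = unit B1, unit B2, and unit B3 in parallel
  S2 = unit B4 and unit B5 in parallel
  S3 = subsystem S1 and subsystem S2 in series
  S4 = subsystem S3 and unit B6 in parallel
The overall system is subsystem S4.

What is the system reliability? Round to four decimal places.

R(B1) = exp(−0.0000044 × 10000) = 0.956954
R(B2) = exp(−0.000019 × 10000) = 0.826959
R(B3) = exp(−0.0000031 × 10000) = 0.969476
R(B4) = exp(−0.000011 × 10000) = 0.895834
R(B5) = exp(−0.000013 × 10000) = 0.878095
R(B6) = exp(−0.000030 × 10000) = 0.740818
Parallel (B1, B2, and B3): 1 − (1 − 0.956954)(1 − 0.826959)(1 − 0.969476) = 0.999773
Parallel (B4 and B5): 1 − (1 − 0.895834)(1 − 0.878095) = 0.987302
Series ([0.999773] and [0.987302]): 0.999773 × 0.987302 = 0.987078
Parallel ([0.987078] and B6): 1 − (1 − 0.987078)(1 − 0.740818) = 0.9967

0.9967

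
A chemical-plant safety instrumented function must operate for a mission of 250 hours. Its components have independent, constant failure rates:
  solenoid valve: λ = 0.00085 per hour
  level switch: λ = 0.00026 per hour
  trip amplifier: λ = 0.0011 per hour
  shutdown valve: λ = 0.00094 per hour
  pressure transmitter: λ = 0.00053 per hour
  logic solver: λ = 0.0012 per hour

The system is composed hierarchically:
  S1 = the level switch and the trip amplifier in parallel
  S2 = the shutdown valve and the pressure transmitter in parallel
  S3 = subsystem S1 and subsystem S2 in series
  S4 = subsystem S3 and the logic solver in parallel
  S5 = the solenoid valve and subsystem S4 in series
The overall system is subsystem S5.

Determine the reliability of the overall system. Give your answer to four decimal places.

0.8000

R(solenoid valve) = exp(−0.00085 × 250) = 0.808560
R(level switch) = exp(−0.00026 × 250) = 0.937067
R(trip amplifier) = exp(−0.0011 × 250) = 0.759572
R(shutdown valve) = exp(−0.00094 × 250) = 0.790571
R(pressure transmitter) = exp(−0.00053 × 250) = 0.875903
R(logic solver) = exp(−0.0012 × 250) = 0.740818
Parallel (level switch and trip amplifier): 1 − (1 − 0.937067)(1 − 0.759572) = 0.984869
Parallel (shutdown valve and pressure transmitter): 1 − (1 − 0.790571)(1 − 0.875903) = 0.974010
Series ([0.984869] and [0.974010]): 0.984869 × 0.974010 = 0.959272
Parallel ([0.959272] and logic solver): 1 − (1 − 0.959272)(1 − 0.740818) = 0.989444
Series (solenoid valve and [0.989444]): 0.808560 × 0.989444 = 0.8000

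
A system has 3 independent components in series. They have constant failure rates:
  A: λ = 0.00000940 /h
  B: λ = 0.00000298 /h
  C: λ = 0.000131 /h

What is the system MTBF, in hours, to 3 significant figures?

Series of exponential components: λ_sys = Σ λ_i
λ_sys = 0.00000940 + 0.00000298 + 0.000131 = 1.4338e-04 /h
MTBF = 1 / λ_sys = 6970 h

6970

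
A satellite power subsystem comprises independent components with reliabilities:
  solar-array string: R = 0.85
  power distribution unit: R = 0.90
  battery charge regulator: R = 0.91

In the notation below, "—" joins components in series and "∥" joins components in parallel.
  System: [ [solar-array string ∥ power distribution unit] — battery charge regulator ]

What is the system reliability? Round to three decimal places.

0.896

Parallel (solar-array string and power distribution unit): 1 − (1 − 0.85000)(1 − 0.90000) = 0.98500
Series ([0.98500] and battery charge regulator): 0.98500 × 0.91000 = 0.896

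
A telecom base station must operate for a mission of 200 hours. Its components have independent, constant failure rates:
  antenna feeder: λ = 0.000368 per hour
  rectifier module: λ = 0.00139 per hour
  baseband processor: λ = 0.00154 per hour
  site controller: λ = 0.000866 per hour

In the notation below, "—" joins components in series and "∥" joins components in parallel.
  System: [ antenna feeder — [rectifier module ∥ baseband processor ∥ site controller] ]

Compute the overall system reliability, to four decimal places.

0.9195

R(antenna feeder) = exp(−0.000368 × 200) = 0.929043
R(rectifier module) = exp(−0.00139 × 200) = 0.757297
R(baseband processor) = exp(−0.00154 × 200) = 0.734915
R(site controller) = exp(−0.000866 × 200) = 0.840969
Parallel (rectifier module, baseband processor, and site controller): 1 − (1 − 0.757297)(1 − 0.734915)(1 − 0.840969) = 0.989768
Series (antenna feeder and [0.989768]): 0.929043 × 0.989768 = 0.9195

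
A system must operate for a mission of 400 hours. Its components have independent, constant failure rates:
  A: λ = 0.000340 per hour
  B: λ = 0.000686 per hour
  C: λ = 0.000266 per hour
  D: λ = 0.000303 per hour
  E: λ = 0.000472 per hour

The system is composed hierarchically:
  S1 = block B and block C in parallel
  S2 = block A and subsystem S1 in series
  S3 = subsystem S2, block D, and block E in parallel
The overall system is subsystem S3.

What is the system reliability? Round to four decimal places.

R(A) = exp(−0.000340 × 400) = 0.872843
R(B) = exp(−0.000686 × 400) = 0.760028
R(C) = exp(−0.000266 × 400) = 0.899065
R(D) = exp(−0.000303 × 400) = 0.885857
R(E) = exp(−0.000472 × 400) = 0.827952
Parallel (B and C): 1 − (1 − 0.760028)(1 − 0.899065) = 0.975778
Series (A and [0.975778]): 0.872843 × 0.975778 = 0.851701
Parallel ([0.851701], D, and E): 1 − (1 − 0.851701)(1 − 0.885857)(1 − 0.827952) = 0.9971

0.9971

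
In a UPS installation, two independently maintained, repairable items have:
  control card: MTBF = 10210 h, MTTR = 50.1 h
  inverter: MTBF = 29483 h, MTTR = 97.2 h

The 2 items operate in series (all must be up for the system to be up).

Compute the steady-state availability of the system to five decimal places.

A(control card) = MTBF/(MTBF+MTTR) = 10210/(10210+50.1) = 0.995117
A(inverter) = MTBF/(MTBF+MTTR) = 29483/(29483+97.2) = 0.996714
Series availability: 0.995117 × 0.996714 = 0.99185

0.99185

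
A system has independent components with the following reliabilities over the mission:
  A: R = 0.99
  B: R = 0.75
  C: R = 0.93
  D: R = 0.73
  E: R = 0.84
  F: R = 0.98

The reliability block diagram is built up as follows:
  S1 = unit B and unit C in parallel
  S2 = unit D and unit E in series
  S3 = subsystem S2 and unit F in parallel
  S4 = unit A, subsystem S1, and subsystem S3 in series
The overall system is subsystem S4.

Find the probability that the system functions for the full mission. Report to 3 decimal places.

0.965

Parallel (B and C): 1 − (1 − 0.75000)(1 − 0.93000) = 0.98250
Series (D and E): 0.73000 × 0.84000 = 0.61320
Parallel ([0.61320] and F): 1 − (1 − 0.61320)(1 − 0.98000) = 0.99226
Series (A, [0.98250], and [0.99226]): 0.99000 × 0.98250 × 0.99226 = 0.965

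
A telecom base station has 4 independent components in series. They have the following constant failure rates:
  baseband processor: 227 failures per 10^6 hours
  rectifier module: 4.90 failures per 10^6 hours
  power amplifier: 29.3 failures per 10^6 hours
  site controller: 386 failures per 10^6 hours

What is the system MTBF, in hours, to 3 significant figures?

Series of exponential components: λ_sys = Σ λ_i
λ_sys = 0.000227 + 0.00000490 + 0.0000293 + 0.000386 = 6.4720e-04 /h
MTBF = 1 / λ_sys = 1550 h

1550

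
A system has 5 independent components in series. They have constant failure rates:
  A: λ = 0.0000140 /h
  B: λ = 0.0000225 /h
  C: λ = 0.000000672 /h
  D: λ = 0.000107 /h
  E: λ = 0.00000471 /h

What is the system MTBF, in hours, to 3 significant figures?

Series of exponential components: λ_sys = Σ λ_i
λ_sys = 0.0000140 + 0.0000225 + 0.000000672 + 0.000107 + 0.00000471 = 1.4888e-04 /h
MTBF = 1 / λ_sys = 6720 h

6720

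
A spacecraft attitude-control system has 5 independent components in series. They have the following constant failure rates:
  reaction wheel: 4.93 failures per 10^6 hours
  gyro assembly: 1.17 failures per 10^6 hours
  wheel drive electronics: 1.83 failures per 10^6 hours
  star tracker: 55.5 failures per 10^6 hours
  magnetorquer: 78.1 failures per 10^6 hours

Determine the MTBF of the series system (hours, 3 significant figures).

7070

Series of exponential components: λ_sys = Σ λ_i
λ_sys = 0.00000493 + 0.00000117 + 0.00000183 + 0.0000555 + 0.0000781 = 1.4153e-04 /h
MTBF = 1 / λ_sys = 7070 h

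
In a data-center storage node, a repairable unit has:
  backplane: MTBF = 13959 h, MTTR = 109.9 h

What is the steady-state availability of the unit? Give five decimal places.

0.99219

A(backplane) = MTBF/(MTBF+MTTR) = 13959/(13959+109.9) = 0.99219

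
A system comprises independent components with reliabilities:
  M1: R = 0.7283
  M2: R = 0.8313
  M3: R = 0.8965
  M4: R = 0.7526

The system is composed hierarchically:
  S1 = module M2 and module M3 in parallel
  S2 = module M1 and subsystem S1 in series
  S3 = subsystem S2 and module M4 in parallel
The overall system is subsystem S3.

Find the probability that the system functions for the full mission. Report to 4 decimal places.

Parallel (M2 and M3): 1 − (1 − 0.831300)(1 − 0.896500) = 0.982540
Series (M1 and [0.982540]): 0.728300 × 0.982540 = 0.715584
Parallel ([0.715584] and M4): 1 − (1 − 0.715584)(1 − 0.752600) = 0.9296

0.9296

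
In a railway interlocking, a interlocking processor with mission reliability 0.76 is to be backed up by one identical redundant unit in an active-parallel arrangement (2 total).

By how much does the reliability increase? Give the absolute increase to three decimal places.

0.182

R_before = 0.76
R_after = 1 − (1 − 0.76)^2 = 0.942
ΔR = 0.942 − 0.76 = 0.182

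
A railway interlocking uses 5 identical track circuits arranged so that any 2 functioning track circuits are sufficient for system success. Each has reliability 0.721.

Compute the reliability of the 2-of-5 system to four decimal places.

0.9765

R = Σ_{i=2}^{5} C(5,i) p^i (1−p)^{5−i} with p = 0.721
C(5,2)·0.721^2·0.279^3 = 0.112897
C(5,3)·0.721^3·0.279^2 = 0.291752
C(5,4)·0.721^4·0.279^1 = 0.376977
C(5,5)·0.721^5·0.279^0 = 0.194839
Sum = 0.9765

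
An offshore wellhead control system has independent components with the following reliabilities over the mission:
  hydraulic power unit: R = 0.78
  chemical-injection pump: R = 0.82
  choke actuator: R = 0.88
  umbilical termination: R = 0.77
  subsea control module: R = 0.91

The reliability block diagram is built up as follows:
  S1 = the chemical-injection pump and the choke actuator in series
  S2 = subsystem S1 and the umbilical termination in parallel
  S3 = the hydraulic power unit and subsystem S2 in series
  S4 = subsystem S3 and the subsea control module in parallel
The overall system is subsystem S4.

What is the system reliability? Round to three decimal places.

0.976

Series (chemical-injection pump and choke actuator): 0.82000 × 0.88000 = 0.72160
Parallel ([0.72160] and umbilical termination): 1 − (1 − 0.72160)(1 − 0.77000) = 0.93597
Series (hydraulic power unit and [0.93597]): 0.78000 × 0.93597 = 0.73006
Parallel ([0.73006] and subsea control module): 1 − (1 − 0.73006)(1 − 0.91000) = 0.976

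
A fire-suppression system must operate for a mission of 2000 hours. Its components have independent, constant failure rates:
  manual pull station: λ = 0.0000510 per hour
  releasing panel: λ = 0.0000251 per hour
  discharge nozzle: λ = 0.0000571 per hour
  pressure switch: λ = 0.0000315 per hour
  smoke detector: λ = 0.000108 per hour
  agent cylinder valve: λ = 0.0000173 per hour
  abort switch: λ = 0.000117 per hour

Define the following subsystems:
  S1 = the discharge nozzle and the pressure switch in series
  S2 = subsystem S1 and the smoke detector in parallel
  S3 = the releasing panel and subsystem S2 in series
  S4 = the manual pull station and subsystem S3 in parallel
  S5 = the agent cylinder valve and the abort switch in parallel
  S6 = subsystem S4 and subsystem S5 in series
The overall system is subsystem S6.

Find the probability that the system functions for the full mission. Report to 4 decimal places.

R(manual pull station) = exp(−0.0000510 × 2000) = 0.903030
R(releasing panel) = exp(−0.0000251 × 2000) = 0.951039
R(discharge nozzle) = exp(−0.0000571 × 2000) = 0.892080
R(pressure switch) = exp(−0.0000315 × 2000) = 0.938943
R(smoke detector) = exp(−0.000108 × 2000) = 0.805735
R(agent cylinder valve) = exp(−0.0000173 × 2000) = 0.965992
R(abort switch) = exp(−0.000117 × 2000) = 0.791362
Series (discharge nozzle and pressure switch): 0.892080 × 0.938943 = 0.837612
Parallel ([0.837612] and smoke detector): 1 − (1 − 0.837612)(1 − 0.805735) = 0.968454
Series (releasing panel and [0.968454]): 0.951039 × 0.968454 = 0.921038
Parallel (manual pull station and [0.921038]): 1 − (1 − 0.903030)(1 − 0.921038) = 0.992343
Parallel (agent cylinder valve and abort switch): 1 − (1 − 0.965992)(1 − 0.791362) = 0.992905
Series ([0.992343] and [0.992905]): 0.992343 × 0.992905 = 0.9853

0.9853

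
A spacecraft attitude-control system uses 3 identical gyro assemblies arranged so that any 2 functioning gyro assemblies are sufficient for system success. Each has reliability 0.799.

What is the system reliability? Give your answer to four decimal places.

R = Σ_{i=2}^{3} C(3,i) p^i (1−p)^{3−i} with p = 0.799
C(3,2)·0.799^2·0.201^1 = 0.384956
C(3,3)·0.799^3·0.201^0 = 0.510082
Sum = 0.8950

0.8950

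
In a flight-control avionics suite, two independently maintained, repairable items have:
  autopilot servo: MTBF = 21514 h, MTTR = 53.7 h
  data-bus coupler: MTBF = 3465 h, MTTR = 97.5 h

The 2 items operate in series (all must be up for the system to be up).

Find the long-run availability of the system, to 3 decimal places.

0.970

A(autopilot servo) = MTBF/(MTBF+MTTR) = 21514/(21514+53.7) = 0.997510
A(data-bus coupler) = MTBF/(MTBF+MTTR) = 3465/(3465+97.5) = 0.972632
Series availability: 0.997510 × 0.972632 = 0.970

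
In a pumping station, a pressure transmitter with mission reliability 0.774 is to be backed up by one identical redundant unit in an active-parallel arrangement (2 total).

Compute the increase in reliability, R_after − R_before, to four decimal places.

R_before = 0.774
R_after = 1 − (1 − 0.774)^2 = 0.9489
ΔR = 0.9489 − 0.774 = 0.1749

0.1749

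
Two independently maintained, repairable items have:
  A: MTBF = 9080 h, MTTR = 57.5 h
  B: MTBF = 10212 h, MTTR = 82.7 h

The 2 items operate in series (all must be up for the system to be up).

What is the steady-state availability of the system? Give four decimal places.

0.9857

A(A) = MTBF/(MTBF+MTTR) = 9080/(9080+57.5) = 0.993707
A(B) = MTBF/(MTBF+MTTR) = 10212/(10212+82.7) = 0.991967
Series availability: 0.993707 × 0.991967 = 0.9857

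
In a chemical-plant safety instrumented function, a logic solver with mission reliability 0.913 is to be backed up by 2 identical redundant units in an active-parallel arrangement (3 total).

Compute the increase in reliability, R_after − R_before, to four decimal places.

0.0863

R_before = 0.913
R_after = 1 − (1 − 0.913)^3 = 0.9993
ΔR = 0.9993 − 0.913 = 0.0863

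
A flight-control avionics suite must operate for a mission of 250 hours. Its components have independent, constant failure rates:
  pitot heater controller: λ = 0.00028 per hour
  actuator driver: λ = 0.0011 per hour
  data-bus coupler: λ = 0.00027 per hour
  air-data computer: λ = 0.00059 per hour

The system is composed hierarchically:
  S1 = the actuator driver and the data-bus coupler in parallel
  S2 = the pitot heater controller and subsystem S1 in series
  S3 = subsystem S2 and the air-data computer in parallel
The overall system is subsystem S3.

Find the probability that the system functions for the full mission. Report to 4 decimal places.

R(pitot heater controller) = exp(−0.00028 × 250) = 0.932394
R(actuator driver) = exp(−0.0011 × 250) = 0.759572
R(data-bus coupler) = exp(−0.00027 × 250) = 0.934728
R(air-data computer) = exp(−0.00059 × 250) = 0.862862
Parallel (actuator driver and data-bus coupler): 1 − (1 − 0.759572)(1 − 0.934728) = 0.984307
Series (pitot heater controller and [0.984307]): 0.932394 × 0.984307 = 0.917762
Parallel ([0.917762] and air-data computer): 1 − (1 − 0.917762)(1 − 0.862862) = 0.9887

0.9887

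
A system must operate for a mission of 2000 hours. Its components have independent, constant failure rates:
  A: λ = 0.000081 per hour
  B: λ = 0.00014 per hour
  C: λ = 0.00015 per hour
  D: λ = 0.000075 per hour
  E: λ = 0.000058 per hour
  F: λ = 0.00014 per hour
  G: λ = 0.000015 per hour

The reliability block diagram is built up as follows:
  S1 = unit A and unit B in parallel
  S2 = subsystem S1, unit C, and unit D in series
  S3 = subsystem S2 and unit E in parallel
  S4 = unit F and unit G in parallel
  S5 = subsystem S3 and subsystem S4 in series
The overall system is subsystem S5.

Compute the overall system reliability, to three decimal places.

R(A) = exp(−0.000081 × 2000) = 0.85044
R(B) = exp(−0.00014 × 2000) = 0.75578
R(C) = exp(−0.00015 × 2000) = 0.74082
R(D) = exp(−0.000075 × 2000) = 0.86071
R(E) = exp(−0.000058 × 2000) = 0.89048
R(F) = exp(−0.00014 × 2000) = 0.75578
R(G) = exp(−0.000015 × 2000) = 0.97045
Parallel (A and B): 1 − (1 − 0.85044)(1 − 0.75578) = 0.96347
Series ([0.96347], C, and D): 0.96347 × 0.74082 × 0.86071 = 0.61434
Parallel ([0.61434] and E): 1 − (1 − 0.61434)(1 − 0.89048) = 0.95776
Parallel (F and G): 1 − (1 − 0.75578)(1 − 0.97045) = 0.99278
Series ([0.95776] and [0.99278]): 0.95776 × 0.99278 = 0.951

0.951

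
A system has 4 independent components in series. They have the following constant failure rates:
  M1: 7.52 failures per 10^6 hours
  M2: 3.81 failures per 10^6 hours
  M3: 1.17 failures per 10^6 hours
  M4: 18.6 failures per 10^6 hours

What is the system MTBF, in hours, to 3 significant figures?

Series of exponential components: λ_sys = Σ λ_i
λ_sys = 0.00000752 + 0.00000381 + 0.00000117 + 0.0000186 = 3.1100e-05 /h
MTBF = 1 / λ_sys = 32200 h

32200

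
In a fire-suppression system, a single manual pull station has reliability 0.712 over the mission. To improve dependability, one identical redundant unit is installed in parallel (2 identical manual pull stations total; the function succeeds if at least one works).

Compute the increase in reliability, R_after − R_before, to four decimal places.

R_before = 0.712
R_after = 1 − (1 − 0.712)^2 = 0.9171
ΔR = 0.9171 − 0.712 = 0.2051

0.2051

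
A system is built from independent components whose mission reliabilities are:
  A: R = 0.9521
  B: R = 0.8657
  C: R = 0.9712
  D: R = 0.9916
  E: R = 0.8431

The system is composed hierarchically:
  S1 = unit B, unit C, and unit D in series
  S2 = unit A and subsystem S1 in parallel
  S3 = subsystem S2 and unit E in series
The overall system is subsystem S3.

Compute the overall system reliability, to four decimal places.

0.8364

Series (B, C, and D): 0.865700 × 0.971200 × 0.991600 = 0.833705
Parallel (A and [0.833705]): 1 − (1 − 0.952100)(1 − 0.833705) = 0.992034
Series ([0.992034] and E): 0.992034 × 0.843100 = 0.8364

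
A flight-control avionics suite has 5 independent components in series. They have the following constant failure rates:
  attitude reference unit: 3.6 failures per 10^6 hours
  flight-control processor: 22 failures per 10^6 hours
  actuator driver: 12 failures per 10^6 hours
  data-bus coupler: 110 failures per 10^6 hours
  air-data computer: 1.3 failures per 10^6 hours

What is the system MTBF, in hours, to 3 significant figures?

6720

Series of exponential components: λ_sys = Σ λ_i
λ_sys = 0.0000036 + 0.000022 + 0.000012 + 0.00011 + 0.0000013 = 1.4890e-04 /h
MTBF = 1 / λ_sys = 6720 h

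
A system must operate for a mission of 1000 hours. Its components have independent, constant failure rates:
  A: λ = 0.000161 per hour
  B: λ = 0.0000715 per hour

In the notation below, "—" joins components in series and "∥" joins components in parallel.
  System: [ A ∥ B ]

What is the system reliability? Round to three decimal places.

0.990

R(A) = exp(−0.000161 × 1000) = 0.85129
R(B) = exp(−0.0000715 × 1000) = 0.93100
Parallel (A and B): 1 − (1 − 0.85129)(1 − 0.93100) = 0.990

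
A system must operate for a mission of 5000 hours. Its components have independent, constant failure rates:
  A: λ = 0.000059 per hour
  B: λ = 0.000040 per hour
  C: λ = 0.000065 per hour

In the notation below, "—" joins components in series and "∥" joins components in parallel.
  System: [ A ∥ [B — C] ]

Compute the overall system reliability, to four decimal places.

R(A) = exp(−0.000059 × 5000) = 0.744532
R(B) = exp(−0.000040 × 5000) = 0.818731
R(C) = exp(−0.000065 × 5000) = 0.722527
Series (B and C): 0.818731 × 0.722527 = 0.591555
Parallel (A and [0.591555]): 1 − (1 − 0.744532)(1 − 0.591555) = 0.8957

0.8957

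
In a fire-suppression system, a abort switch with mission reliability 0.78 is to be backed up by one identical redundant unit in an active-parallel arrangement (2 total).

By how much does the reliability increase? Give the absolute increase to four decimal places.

R_before = 0.78
R_after = 1 − (1 − 0.78)^2 = 0.9516
ΔR = 0.9516 − 0.78 = 0.1716

0.1716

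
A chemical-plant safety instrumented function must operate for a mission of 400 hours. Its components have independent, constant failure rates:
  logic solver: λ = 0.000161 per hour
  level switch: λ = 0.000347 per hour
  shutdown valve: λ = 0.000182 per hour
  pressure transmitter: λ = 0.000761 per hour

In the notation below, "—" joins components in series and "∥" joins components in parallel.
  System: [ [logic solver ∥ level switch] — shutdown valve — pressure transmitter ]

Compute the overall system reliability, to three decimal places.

R(logic solver) = exp(−0.000161 × 400) = 0.93763
R(level switch) = exp(−0.000347 × 400) = 0.87040
R(shutdown valve) = exp(−0.000182 × 400) = 0.92979
R(pressure transmitter) = exp(−0.000761 × 400) = 0.73757
Parallel (logic solver and level switch): 1 − (1 − 0.93763)(1 − 0.87040) = 0.99192
Series ([0.99192], shutdown valve, and pressure transmitter): 0.99192 × 0.92979 × 0.73757 = 0.680

0.680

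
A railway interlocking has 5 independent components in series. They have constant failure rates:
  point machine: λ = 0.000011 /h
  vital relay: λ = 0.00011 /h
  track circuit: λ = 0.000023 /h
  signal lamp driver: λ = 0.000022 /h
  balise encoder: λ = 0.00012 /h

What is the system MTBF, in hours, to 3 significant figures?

3500

Series of exponential components: λ_sys = Σ λ_i
λ_sys = 0.000011 + 0.00011 + 0.000023 + 0.000022 + 0.00012 = 2.8600e-04 /h
MTBF = 1 / λ_sys = 3500 h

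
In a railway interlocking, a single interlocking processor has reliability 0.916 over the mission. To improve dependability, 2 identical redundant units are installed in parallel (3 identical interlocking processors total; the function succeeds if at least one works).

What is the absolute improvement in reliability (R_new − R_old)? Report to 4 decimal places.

0.0834

R_before = 0.916
R_after = 1 − (1 − 0.916)^3 = 0.9994
ΔR = 0.9994 − 0.916 = 0.0834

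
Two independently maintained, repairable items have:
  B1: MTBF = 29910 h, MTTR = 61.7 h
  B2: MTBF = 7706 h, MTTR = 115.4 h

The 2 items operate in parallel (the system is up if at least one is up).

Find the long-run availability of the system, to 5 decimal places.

0.99997

A(B1) = MTBF/(MTBF+MTTR) = 29910/(29910+61.7) = 0.997941
A(B2) = MTBF/(MTBF+MTTR) = 7706/(7706+115.4) = 0.985246
Parallel availability: 1 − (1 − 0.997941)(1 − 0.985246) = 0.99997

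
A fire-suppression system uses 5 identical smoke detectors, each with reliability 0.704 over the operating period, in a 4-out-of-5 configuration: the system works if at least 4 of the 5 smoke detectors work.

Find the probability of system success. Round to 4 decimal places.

0.5365

R = Σ_{i=4}^{5} C(5,i) p^i (1−p)^{5−i} with p = 0.704
C(5,4)·0.704^4·0.296^1 = 0.363540
C(5,5)·0.704^5·0.296^0 = 0.172927
Sum = 0.5365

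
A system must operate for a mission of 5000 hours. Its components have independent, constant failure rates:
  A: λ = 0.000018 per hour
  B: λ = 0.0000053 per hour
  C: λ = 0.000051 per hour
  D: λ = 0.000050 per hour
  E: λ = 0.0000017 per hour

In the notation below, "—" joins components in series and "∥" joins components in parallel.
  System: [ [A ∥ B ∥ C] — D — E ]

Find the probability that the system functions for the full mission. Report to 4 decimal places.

0.7718

R(A) = exp(−0.000018 × 5000) = 0.913931
R(B) = exp(−0.0000053 × 5000) = 0.973848
R(C) = exp(−0.000051 × 5000) = 0.774916
R(D) = exp(−0.000050 × 5000) = 0.778801
R(E) = exp(−0.0000017 × 5000) = 0.991536
Parallel (A, B, and C): 1 − (1 − 0.913931)(1 − 0.973848)(1 − 0.774916) = 0.999493
Series ([0.999493], D, and E): 0.999493 × 0.778801 × 0.991536 = 0.7718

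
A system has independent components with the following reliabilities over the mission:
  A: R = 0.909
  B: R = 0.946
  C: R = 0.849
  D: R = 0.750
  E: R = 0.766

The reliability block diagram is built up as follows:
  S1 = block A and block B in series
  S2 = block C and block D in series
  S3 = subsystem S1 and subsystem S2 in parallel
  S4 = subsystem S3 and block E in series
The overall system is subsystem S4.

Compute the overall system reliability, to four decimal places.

0.7270

Series (A and B): 0.909000 × 0.946000 = 0.859914
Series (C and D): 0.849000 × 0.750000 = 0.636750
Parallel ([0.859914] and [0.636750]): 1 − (1 − 0.859914)(1 − 0.636750) = 0.949114
Series ([0.949114] and E): 0.949114 × 0.766000 = 0.7270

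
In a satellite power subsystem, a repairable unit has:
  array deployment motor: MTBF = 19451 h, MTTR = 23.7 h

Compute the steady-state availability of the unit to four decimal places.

0.9988

A(array deployment motor) = MTBF/(MTBF+MTTR) = 19451/(19451+23.7) = 0.9988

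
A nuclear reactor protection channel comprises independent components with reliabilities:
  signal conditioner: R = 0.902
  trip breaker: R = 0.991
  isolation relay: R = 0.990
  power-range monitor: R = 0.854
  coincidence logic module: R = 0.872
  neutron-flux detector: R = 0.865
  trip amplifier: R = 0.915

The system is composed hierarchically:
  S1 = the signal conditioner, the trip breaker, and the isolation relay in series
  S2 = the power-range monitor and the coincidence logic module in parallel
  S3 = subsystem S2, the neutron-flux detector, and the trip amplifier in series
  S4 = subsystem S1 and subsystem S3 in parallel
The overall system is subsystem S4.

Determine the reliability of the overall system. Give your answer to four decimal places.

0.9743

Series (signal conditioner, trip breaker, and isolation relay): 0.902000 × 0.991000 × 0.990000 = 0.884943
Parallel (power-range monitor and coincidence logic module): 1 − (1 − 0.854000)(1 − 0.872000) = 0.981312
Series ([0.981312], neutron-flux detector, and trip amplifier): 0.981312 × 0.865000 × 0.915000 = 0.776684
Parallel ([0.884943] and [0.776684]): 1 − (1 − 0.884943)(1 − 0.776684) = 0.9743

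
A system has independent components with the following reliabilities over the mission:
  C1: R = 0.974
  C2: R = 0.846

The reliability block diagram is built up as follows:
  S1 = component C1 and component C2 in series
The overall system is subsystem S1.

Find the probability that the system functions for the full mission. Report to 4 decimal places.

Series (C1 and C2): 0.974000 × 0.846000 = 0.8240

0.8240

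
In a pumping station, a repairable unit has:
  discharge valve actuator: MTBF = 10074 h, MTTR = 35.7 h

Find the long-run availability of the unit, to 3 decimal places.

0.996

A(discharge valve actuator) = MTBF/(MTBF+MTTR) = 10074/(10074+35.7) = 0.996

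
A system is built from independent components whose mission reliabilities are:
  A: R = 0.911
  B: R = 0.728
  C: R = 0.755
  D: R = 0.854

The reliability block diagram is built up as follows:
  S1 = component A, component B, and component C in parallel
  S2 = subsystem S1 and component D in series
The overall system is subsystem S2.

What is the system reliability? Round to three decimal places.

0.849

Parallel (A, B, and C): 1 − (1 − 0.91100)(1 − 0.72800)(1 − 0.75500) = 0.99407
Series ([0.99407] and D): 0.99407 × 0.85400 = 0.849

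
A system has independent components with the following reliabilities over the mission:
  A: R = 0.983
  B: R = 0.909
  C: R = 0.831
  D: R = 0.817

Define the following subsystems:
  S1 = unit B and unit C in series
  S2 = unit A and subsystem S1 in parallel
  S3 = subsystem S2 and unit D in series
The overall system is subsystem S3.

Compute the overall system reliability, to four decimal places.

0.8136

Series (B and C): 0.909000 × 0.831000 = 0.755379
Parallel (A and [0.755379]): 1 − (1 − 0.983000)(1 − 0.755379) = 0.995841
Series ([0.995841] and D): 0.995841 × 0.817000 = 0.8136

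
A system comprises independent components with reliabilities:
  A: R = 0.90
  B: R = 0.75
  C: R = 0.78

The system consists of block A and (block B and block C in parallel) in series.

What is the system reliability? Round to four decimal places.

0.8505

Parallel (B and C): 1 − (1 − 0.750000)(1 − 0.780000) = 0.945000
Series (A and [0.945000]): 0.900000 × 0.945000 = 0.8505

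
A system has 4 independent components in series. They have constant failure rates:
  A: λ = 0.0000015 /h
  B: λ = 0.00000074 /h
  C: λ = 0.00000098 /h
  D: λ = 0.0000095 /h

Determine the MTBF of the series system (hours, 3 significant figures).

Series of exponential components: λ_sys = Σ λ_i
λ_sys = 0.0000015 + 0.00000074 + 0.00000098 + 0.0000095 = 1.2720e-05 /h
MTBF = 1 / λ_sys = 78600 h

78600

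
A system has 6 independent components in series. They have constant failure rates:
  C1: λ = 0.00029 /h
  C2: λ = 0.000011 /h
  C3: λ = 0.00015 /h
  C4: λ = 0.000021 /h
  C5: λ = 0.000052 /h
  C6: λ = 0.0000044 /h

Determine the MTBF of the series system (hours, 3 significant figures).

Series of exponential components: λ_sys = Σ λ_i
λ_sys = 0.00029 + 0.000011 + 0.00015 + 0.000021 + 0.000052 + 0.0000044 = 5.2840e-04 /h
MTBF = 1 / λ_sys = 1890 h

1890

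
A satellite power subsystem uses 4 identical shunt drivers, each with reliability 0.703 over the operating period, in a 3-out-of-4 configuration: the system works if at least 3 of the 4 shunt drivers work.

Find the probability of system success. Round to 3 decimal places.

0.657

R = Σ_{i=3}^{4} C(4,i) p^i (1−p)^{4−i} with p = 0.703
C(4,3)·0.703^3·0.297^1 = 0.41275
C(4,4)·0.703^4·0.297^0 = 0.24424
Sum = 0.657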